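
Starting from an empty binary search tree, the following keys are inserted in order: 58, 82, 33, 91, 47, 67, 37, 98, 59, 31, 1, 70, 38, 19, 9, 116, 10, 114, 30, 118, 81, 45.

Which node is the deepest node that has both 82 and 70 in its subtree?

82

Insert 58: tree is empty, so 58 becomes the root.
Insert 82: 82 > 58 → go right. Place as right child of 58.
Insert 33: 33 < 58 → go left. Place as left child of 58.
Insert 91: 91 > 58 → go right; 91 > 82 → go right. Place as right child of 82.
Insert 47: 47 < 58 → go left; 47 > 33 → go right. Place as right child of 33.
Insert 67: 67 > 58 → go right; 67 < 82 → go left. Place as left child of 82.
Insert 37: 37 < 58 → go left; 37 > 33 → go right; 37 < 47 → go left. Place as left child of 47.
Insert 98: 98 > 58 → go right; 98 > 82 → go right; 98 > 91 → go right. Place as right child of 91.
Insert 59: 59 > 58 → go right; 59 < 82 → go left; 59 < 67 → go left. Place as left child of 67.
Insert 31: 31 < 58 → go left; 31 < 33 → go left. Place as left child of 33.
Insert 1: 1 < 58 → go left; 1 < 33 → go left; 1 < 31 → go left. Place as left child of 31.
Insert 70: 70 > 58 → go right; 70 < 82 → go left; 70 > 67 → go right. Place as right child of 67.
Insert 38: 38 < 58 → go left; 38 > 33 → go right; 38 < 47 → go left; 38 > 37 → go right. Place as right child of 37.
Insert 19: 19 < 58 → go left; 19 < 33 → go left; 19 < 31 → go left; 19 > 1 → go right. Place as right child of 1.
Insert 9: 9 < 58 → go left; 9 < 33 → go left; 9 < 31 → go left; 9 > 1 → go right; 9 < 19 → go left. Place as left child of 19.
Insert 116: 116 > 58 → go right; 116 > 82 → go right; 116 > 91 → go right; 116 > 98 → go right. Place as right child of 98.
Insert 10: 10 < 58 → go left; 10 < 33 → go left; 10 < 31 → go left; 10 > 1 → go right; 10 < 19 → go left; 10 > 9 → go right. Place as right child of 9.
Insert 114: 114 > 58 → go right; 114 > 82 → go right; 114 > 91 → go right; 114 > 98 → go right; 114 < 116 → go left. Place as left child of 116.
Insert 30: 30 < 58 → go left; 30 < 33 → go left; 30 < 31 → go left; 30 > 1 → go right; 30 > 19 → go right. Place as right child of 19.
Insert 118: 118 > 58 → go right; 118 > 82 → go right; 118 > 91 → go right; 118 > 98 → go right; 118 > 116 → go right. Place as right child of 116.
Insert 81: 81 > 58 → go right; 81 < 82 → go left; 81 > 67 → go right; 81 > 70 → go right. Place as right child of 70.
Insert 45: 45 < 58 → go left; 45 > 33 → go right; 45 < 47 → go left; 45 > 37 → go right; 45 > 38 → go right. Place as right child of 38.

Path to 82: 58 → 82
Path to 70: 58 → 82 → 67 → 70
82 lies on both paths and is an ancestor of the other node.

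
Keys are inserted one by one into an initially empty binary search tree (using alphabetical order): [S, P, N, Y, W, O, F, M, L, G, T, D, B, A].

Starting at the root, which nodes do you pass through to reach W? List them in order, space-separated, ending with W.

S: root
P: left child of S (depth 1)
N: left child of P (depth 2)
Y: right child of S (depth 1)
W: left child of Y (depth 2)
O: right child of N (depth 3)
F: left child of N (depth 3)
M: right child of F (depth 4)
L: left child of M (depth 5)
G: left child of L (depth 6)
T: left child of W (depth 3)
D: left child of F (depth 4)
B: left child of D (depth 5)
A: left child of B (depth 6)

S Y W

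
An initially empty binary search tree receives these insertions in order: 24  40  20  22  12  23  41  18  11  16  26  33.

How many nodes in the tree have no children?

5

Insert 24: tree is empty, so 24 becomes the root.
Insert 40: 40 > 24 → go right. Place as right child of 24.
Insert 20: 20 < 24 → go left. Place as left child of 24.
Insert 22: 22 < 24 → go left; 22 > 20 → go right. Place as right child of 20.
Insert 12: 12 < 24 → go left; 12 < 20 → go left. Place as left child of 20.
Insert 23: 23 < 24 → go left; 23 > 20 → go right; 23 > 22 → go right. Place as right child of 22.
Insert 41: 41 > 24 → go right; 41 > 40 → go right. Place as right child of 40.
Insert 18: 18 < 24 → go left; 18 < 20 → go left; 18 > 12 → go right. Place as right child of 12.
Insert 11: 11 < 24 → go left; 11 < 20 → go left; 11 < 12 → go left. Place as left child of 12.
Insert 16: 16 < 24 → go left; 16 < 20 → go left; 16 > 12 → go right; 16 < 18 → go left. Place as left child of 18.
Insert 26: 26 > 24 → go right; 26 < 40 → go left. Place as left child of 40.
Insert 33: 33 > 24 → go right; 33 < 40 → go left; 33 > 26 → go right. Place as right child of 26.

Leaves: 11, 16, 23, 33, 41 — 5 in total.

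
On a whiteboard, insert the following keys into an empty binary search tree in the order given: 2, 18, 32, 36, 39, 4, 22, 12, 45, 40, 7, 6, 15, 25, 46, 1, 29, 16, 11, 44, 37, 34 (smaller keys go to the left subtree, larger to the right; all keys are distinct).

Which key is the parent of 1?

2

Resulting structure (node: left, right):
  2: L=1, R=18
  18: L=4, R=32
  32: L=22, R=36
  36: L=34, R=39
  39: L=37, R=45
  4: L=–, R=12
  22: L=–, R=25
  12: L=7, R=15
  45: L=40, R=46
  40: L=–, R=44
  7: L=6, R=11
  6: L=–, R=–
  15: L=–, R=16
  25: L=–, R=29
  46: L=–, R=–
  1: L=–, R=–
  29: L=–, R=–
  16: L=–, R=–
  11: L=–, R=–
  44: L=–, R=–
  37: L=–, R=–
  34: L=–, R=–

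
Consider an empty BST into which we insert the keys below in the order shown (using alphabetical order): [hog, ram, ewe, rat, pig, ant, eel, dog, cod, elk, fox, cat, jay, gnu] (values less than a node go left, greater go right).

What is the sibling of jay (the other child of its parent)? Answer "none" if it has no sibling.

none

hog: root
ram: right child of hog (depth 1)
ewe: left child of hog (depth 1)
rat: right child of ram (depth 2)
pig: left child of ram (depth 2)
ant: left child of ewe (depth 2)
eel: right child of ant (depth 3)
dog: left child of eel (depth 4)
cod: left child of dog (depth 5)
elk: right child of eel (depth 4)
fox: right child of ewe (depth 2)
cat: left child of cod (depth 6)
jay: left child of pig (depth 3)
gnu: right child of fox (depth 3)

jay's parent is pig, which has only one child.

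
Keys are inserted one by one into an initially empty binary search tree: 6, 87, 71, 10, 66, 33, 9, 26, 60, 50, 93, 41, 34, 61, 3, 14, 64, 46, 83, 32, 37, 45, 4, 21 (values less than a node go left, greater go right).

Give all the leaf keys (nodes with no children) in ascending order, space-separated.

Insert 6: tree is empty, so 6 becomes the root.
Insert 87: 87 > 6 → go right. Place as right child of 6.
Insert 71: 71 > 6 → go right; 71 < 87 → go left. Place as left child of 87.
Insert 10: 10 > 6 → go right; 10 < 87 → go left; 10 < 71 → go left. Place as left child of 71.
Insert 66: 66 > 6 → go right; 66 < 87 → go left; 66 < 71 → go left; 66 > 10 → go right. Place as right child of 10.
Insert 33: 33 > 6 → go right; 33 < 87 → go left; 33 < 71 → go left; 33 > 10 → go right; 33 < 66 → go left. Place as left child of 66.
Insert 9: 9 > 6 → go right; 9 < 87 → go left; 9 < 71 → go left; 9 < 10 → go left. Place as left child of 10.
Insert 26: 26 > 6 → go right; 26 < 87 → go left; 26 < 71 → go left; 26 > 10 → go right; 26 < 66 → go left; 26 < 33 → go left. Place as left child of 33.
Insert 60: 60 > 6 → go right; 60 < 87 → go left; 60 < 71 → go left; 60 > 10 → go right; 60 < 66 → go left; 60 > 33 → go right. Place as right child of 33.
Insert 50: 50 > 6 → go right; 50 < 87 → go left; 50 < 71 → go left; 50 > 10 → go right; 50 < 66 → go left; 50 > 33 → go right; 50 < 60 → go left. Place as left child of 60.
Insert 93: 93 > 6 → go right; 93 > 87 → go right. Place as right child of 87.
Insert 41: 41 > 6 → go right; 41 < 87 → go left; 41 < 71 → go left; 41 > 10 → go right; 41 < 66 → go left; 41 > 33 → go right; 41 < 60 → go left; 41 < 50 → go left. Place as left child of 50.
Insert 34: 34 > 6 → go right; 34 < 87 → go left; 34 < 71 → go left; 34 > 10 → go right; 34 < 66 → go left; 34 > 33 → go right; 34 < 60 → go left; 34 < 50 → go left; 34 < 41 → go left. Place as left child of 41.
Insert 61: 61 > 6 → go right; 61 < 87 → go left; 61 < 71 → go left; 61 > 10 → go right; 61 < 66 → go left; 61 > 33 → go right; 61 > 60 → go right. Place as right child of 60.
Insert 3: 3 < 6 → go left. Place as left child of 6.
Insert 14: 14 > 6 → go right; 14 < 87 → go left; 14 < 71 → go left; 14 > 10 → go right; 14 < 66 → go left; 14 < 33 → go left; 14 < 26 → go left. Place as left child of 26.
Insert 64: 64 > 6 → go right; 64 < 87 → go left; 64 < 71 → go left; 64 > 10 → go right; 64 < 66 → go left; 64 > 33 → go right; 64 > 60 → go right; 64 > 61 → go right. Place as right child of 61.
Insert 46: 46 > 6 → go right; 46 < 87 → go left; 46 < 71 → go left; 46 > 10 → go right; 46 < 66 → go left; 46 > 33 → go right; 46 < 60 → go left; 46 < 50 → go left; 46 > 41 → go right. Place as right child of 41.
Insert 83: 83 > 6 → go right; 83 < 87 → go left; 83 > 71 → go right. Place as right child of 71.
Insert 32: 32 > 6 → go right; 32 < 87 → go left; 32 < 71 → go left; 32 > 10 → go right; 32 < 66 → go left; 32 < 33 → go left; 32 > 26 → go right. Place as right child of 26.
Insert 37: 37 > 6 → go right; 37 < 87 → go left; 37 < 71 → go left; 37 > 10 → go right; 37 < 66 → go left; 37 > 33 → go right; 37 < 60 → go left; 37 < 50 → go left; 37 < 41 → go left; 37 > 34 → go right. Place as right child of 34.
Insert 45: 45 > 6 → go right; 45 < 87 → go left; 45 < 71 → go left; 45 > 10 → go right; 45 < 66 → go left; 45 > 33 → go right; 45 < 60 → go left; 45 < 50 → go left; 45 > 41 → go right; 45 < 46 → go left. Place as left child of 46.
Insert 4: 4 < 6 → go left; 4 > 3 → go right. Place as right child of 3.
Insert 21: 21 > 6 → go right; 21 < 87 → go left; 21 < 71 → go left; 21 > 10 → go right; 21 < 66 → go left; 21 < 33 → go left; 21 < 26 → go left; 21 > 14 → go right. Place as right child of 14.

4 9 21 32 37 45 64 83 93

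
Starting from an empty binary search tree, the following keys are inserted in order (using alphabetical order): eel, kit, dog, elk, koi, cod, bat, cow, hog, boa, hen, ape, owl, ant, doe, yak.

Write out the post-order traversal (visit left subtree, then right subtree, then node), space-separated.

eel: root
kit: right child of eel (depth 1)
dog: left child of eel (depth 1)
elk: left child of kit (depth 2)
koi: right child of kit (depth 2)
cod: left child of dog (depth 2)
bat: left child of cod (depth 3)
cow: right child of cod (depth 3)
hog: right child of elk (depth 3)
boa: right child of bat (depth 4)
hen: left child of hog (depth 4)
ape: left child of bat (depth 4)
owl: right child of koi (depth 3)
ant: left child of ape (depth 5)
doe: right child of cow (depth 4)
yak: right child of owl (depth 4)

ant ape boa bat doe cow cod dog hen hog elk yak owl koi kit eel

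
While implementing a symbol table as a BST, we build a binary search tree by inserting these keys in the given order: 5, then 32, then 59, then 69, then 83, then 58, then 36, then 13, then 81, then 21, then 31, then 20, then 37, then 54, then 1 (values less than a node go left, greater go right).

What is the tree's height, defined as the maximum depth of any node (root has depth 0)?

6

5: root
32: right child of 5 (depth 1)
59: right child of 32 (depth 2)
69: right child of 59 (depth 3)
83: right child of 69 (depth 4)
58: left child of 59 (depth 3)
36: left child of 58 (depth 4)
13: left child of 32 (depth 2)
81: left child of 83 (depth 5)
21: right child of 13 (depth 3)
31: right child of 21 (depth 4)
20: left child of 21 (depth 4)
37: right child of 36 (depth 5)
54: right child of 37 (depth 6)
1: left child of 5 (depth 1)

The deepest node is 54 at depth 6.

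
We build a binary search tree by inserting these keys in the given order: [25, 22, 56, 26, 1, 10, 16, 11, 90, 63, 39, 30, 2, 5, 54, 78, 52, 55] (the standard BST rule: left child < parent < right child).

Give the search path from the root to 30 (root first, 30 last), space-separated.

Insert 25: tree is empty, so 25 becomes the root.
Insert 22: 22 < 25 → go left. Place as left child of 25.
Insert 56: 56 > 25 → go right. Place as right child of 25.
Insert 26: 26 > 25 → go right; 26 < 56 → go left. Place as left child of 56.
Insert 1: 1 < 25 → go left; 1 < 22 → go left. Place as left child of 22.
Insert 10: 10 < 25 → go left; 10 < 22 → go left; 10 > 1 → go right. Place as right child of 1.
Insert 16: 16 < 25 → go left; 16 < 22 → go left; 16 > 1 → go right; 16 > 10 → go right. Place as right child of 10.
Insert 11: 11 < 25 → go left; 11 < 22 → go left; 11 > 1 → go right; 11 > 10 → go right; 11 < 16 → go left. Place as left child of 16.
Insert 90: 90 > 25 → go right; 90 > 56 → go right. Place as right child of 56.
Insert 63: 63 > 25 → go right; 63 > 56 → go right; 63 < 90 → go left. Place as left child of 90.
Insert 39: 39 > 25 → go right; 39 < 56 → go left; 39 > 26 → go right. Place as right child of 26.
Insert 30: 30 > 25 → go right; 30 < 56 → go left; 30 > 26 → go right; 30 < 39 → go left. Place as left child of 39.
Insert 2: 2 < 25 → go left; 2 < 22 → go left; 2 > 1 → go right; 2 < 10 → go left. Place as left child of 10.
Insert 5: 5 < 25 → go left; 5 < 22 → go left; 5 > 1 → go right; 5 < 10 → go left; 5 > 2 → go right. Place as right child of 2.
Insert 54: 54 > 25 → go right; 54 < 56 → go left; 54 > 26 → go right; 54 > 39 → go right. Place as right child of 39.
Insert 78: 78 > 25 → go right; 78 > 56 → go right; 78 < 90 → go left; 78 > 63 → go right. Place as right child of 63.
Insert 52: 52 > 25 → go right; 52 < 56 → go left; 52 > 26 → go right; 52 > 39 → go right; 52 < 54 → go left. Place as left child of 54.
Insert 55: 55 > 25 → go right; 55 < 56 → go left; 55 > 26 → go right; 55 > 39 → go right; 55 > 54 → go right. Place as right child of 54.

25 56 26 39 30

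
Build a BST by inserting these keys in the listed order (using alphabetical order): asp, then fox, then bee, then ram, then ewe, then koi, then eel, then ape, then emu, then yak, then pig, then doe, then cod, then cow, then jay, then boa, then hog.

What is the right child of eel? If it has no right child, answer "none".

emu

Insert asp: tree is empty, so asp becomes the root.
Insert fox: fox > asp → go right. Place as right child of asp.
Insert bee: bee > asp → go right; bee < fox → go left. Place as left child of fox.
Insert ram: ram > asp → go right; ram > fox → go right. Place as right child of fox.
Insert ewe: ewe > asp → go right; ewe < fox → go left; ewe > bee → go right. Place as right child of bee.
Insert koi: koi > asp → go right; koi > fox → go right; koi < ram → go left. Place as left child of ram.
Insert eel: eel > asp → go right; eel < fox → go left; eel > bee → go right; eel < ewe → go left. Place as left child of ewe.
Insert ape: ape < asp → go left. Place as left child of asp.
Insert emu: emu > asp → go right; emu < fox → go left; emu > bee → go right; emu < ewe → go left; emu > eel → go right. Place as right child of eel.
Insert yak: yak > asp → go right; yak > fox → go right; yak > ram → go right. Place as right child of ram.
Insert pig: pig > asp → go right; pig > fox → go right; pig < ram → go left; pig > koi → go right. Place as right child of koi.
Insert doe: doe > asp → go right; doe < fox → go left; doe > bee → go right; doe < ewe → go left; doe < eel → go left. Place as left child of eel.
Insert cod: cod > asp → go right; cod < fox → go left; cod > bee → go right; cod < ewe → go left; cod < eel → go left; cod < doe → go left. Place as left child of doe.
Insert cow: cow > asp → go right; cow < fox → go left; cow > bee → go right; cow < ewe → go left; cow < eel → go left; cow < doe → go left; cow > cod → go right. Place as right child of cod.
Insert jay: jay > asp → go right; jay > fox → go right; jay < ram → go left; jay < koi → go left. Place as left child of koi.
Insert boa: boa > asp → go right; boa < fox → go left; boa > bee → go right; boa < ewe → go left; boa < eel → go left; boa < doe → go left; boa < cod → go left. Place as left child of cod.
Insert hog: hog > asp → go right; hog > fox → go right; hog < ram → go left; hog < koi → go left; hog < jay → go left. Place as left child of jay.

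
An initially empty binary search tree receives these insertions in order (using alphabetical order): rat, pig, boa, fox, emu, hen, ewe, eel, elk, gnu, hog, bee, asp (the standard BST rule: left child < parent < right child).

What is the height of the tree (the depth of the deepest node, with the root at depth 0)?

6

Insert rat: tree is empty, so rat becomes the root.
Insert pig: pig < rat → go left. Place as left child of rat.
Insert boa: boa < rat → go left; boa < pig → go left. Place as left child of pig.
Insert fox: fox < rat → go left; fox < pig → go left; fox > boa → go right. Place as right child of boa.
Insert emu: emu < rat → go left; emu < pig → go left; emu > boa → go right; emu < fox → go left. Place as left child of fox.
Insert hen: hen < rat → go left; hen < pig → go left; hen > boa → go right; hen > fox → go right. Place as right child of fox.
Insert ewe: ewe < rat → go left; ewe < pig → go left; ewe > boa → go right; ewe < fox → go left; ewe > emu → go right. Place as right child of emu.
Insert eel: eel < rat → go left; eel < pig → go left; eel > boa → go right; eel < fox → go left; eel < emu → go left. Place as left child of emu.
Insert elk: elk < rat → go left; elk < pig → go left; elk > boa → go right; elk < fox → go left; elk < emu → go left; elk > eel → go right. Place as right child of eel.
Insert gnu: gnu < rat → go left; gnu < pig → go left; gnu > boa → go right; gnu > fox → go right; gnu < hen → go left. Place as left child of hen.
Insert hog: hog < rat → go left; hog < pig → go left; hog > boa → go right; hog > fox → go right; hog > hen → go right. Place as right child of hen.
Insert bee: bee < rat → go left; bee < pig → go left; bee < boa → go left. Place as left child of boa.
Insert asp: asp < rat → go left; asp < pig → go left; asp < boa → go left; asp < bee → go left. Place as left child of bee.

The deepest node is elk at depth 6.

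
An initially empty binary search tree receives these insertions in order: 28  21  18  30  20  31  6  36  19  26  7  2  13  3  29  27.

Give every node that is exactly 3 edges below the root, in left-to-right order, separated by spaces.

Insert 28: tree is empty, so 28 becomes the root.
Insert 21: 21 < 28 → go left. Place as left child of 28.
Insert 18: 18 < 28 → go left; 18 < 21 → go left. Place as left child of 21.
Insert 30: 30 > 28 → go right. Place as right child of 28.
Insert 20: 20 < 28 → go left; 20 < 21 → go left; 20 > 18 → go right. Place as right child of 18.
Insert 31: 31 > 28 → go right; 31 > 30 → go right. Place as right child of 30.
Insert 6: 6 < 28 → go left; 6 < 21 → go left; 6 < 18 → go left. Place as left child of 18.
Insert 36: 36 > 28 → go right; 36 > 30 → go right; 36 > 31 → go right. Place as right child of 31.
Insert 19: 19 < 28 → go left; 19 < 21 → go left; 19 > 18 → go right; 19 < 20 → go left. Place as left child of 20.
Insert 26: 26 < 28 → go left; 26 > 21 → go right. Place as right child of 21.
Insert 7: 7 < 28 → go left; 7 < 21 → go left; 7 < 18 → go left; 7 > 6 → go right. Place as right child of 6.
Insert 2: 2 < 28 → go left; 2 < 21 → go left; 2 < 18 → go left; 2 < 6 → go left. Place as left child of 6.
Insert 13: 13 < 28 → go left; 13 < 21 → go left; 13 < 18 → go left; 13 > 6 → go right; 13 > 7 → go right. Place as right child of 7.
Insert 3: 3 < 28 → go left; 3 < 21 → go left; 3 < 18 → go left; 3 < 6 → go left; 3 > 2 → go right. Place as right child of 2.
Insert 29: 29 > 28 → go right; 29 < 30 → go left. Place as left child of 30.
Insert 27: 27 < 28 → go left; 27 > 21 → go right; 27 > 26 → go right. Place as right child of 26.

6 20 27 36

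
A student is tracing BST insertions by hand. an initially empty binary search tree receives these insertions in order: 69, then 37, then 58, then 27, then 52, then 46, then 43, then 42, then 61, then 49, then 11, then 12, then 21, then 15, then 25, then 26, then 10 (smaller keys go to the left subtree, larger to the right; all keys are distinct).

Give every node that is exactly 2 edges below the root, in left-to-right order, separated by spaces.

27 58

69: root
37: left child of 69 (depth 1)
58: right child of 37 (depth 2)
27: left child of 37 (depth 2)
52: left child of 58 (depth 3)
46: left child of 52 (depth 4)
43: left child of 46 (depth 5)
42: left child of 43 (depth 6)
61: right child of 58 (depth 3)
49: right child of 46 (depth 5)
11: left child of 27 (depth 3)
12: right child of 11 (depth 4)
21: right child of 12 (depth 5)
15: left child of 21 (depth 6)
25: right child of 21 (depth 6)
26: right child of 25 (depth 7)
10: left child of 11 (depth 4)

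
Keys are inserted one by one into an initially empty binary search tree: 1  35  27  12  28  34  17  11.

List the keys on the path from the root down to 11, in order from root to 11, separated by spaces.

1: root
35: right child of 1 (depth 1)
27: left child of 35 (depth 2)
12: left child of 27 (depth 3)
28: right child of 27 (depth 3)
34: right child of 28 (depth 4)
17: right child of 12 (depth 4)
11: left child of 12 (depth 4)

1 35 27 12 11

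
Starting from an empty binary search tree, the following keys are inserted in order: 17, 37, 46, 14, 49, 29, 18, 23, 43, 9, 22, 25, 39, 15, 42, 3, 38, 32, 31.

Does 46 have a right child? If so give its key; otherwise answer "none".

17: root
37: right child of 17 (depth 1)
46: right child of 37 (depth 2)
14: left child of 17 (depth 1)
49: right child of 46 (depth 3)
29: left child of 37 (depth 2)
18: left child of 29 (depth 3)
23: right child of 18 (depth 4)
43: left child of 46 (depth 3)
9: left child of 14 (depth 2)
22: left child of 23 (depth 5)
25: right child of 23 (depth 5)
39: left child of 43 (depth 4)
15: right child of 14 (depth 2)
42: right child of 39 (depth 5)
3: left child of 9 (depth 3)
38: left child of 39 (depth 5)
32: right child of 29 (depth 3)
31: left child of 32 (depth 4)

49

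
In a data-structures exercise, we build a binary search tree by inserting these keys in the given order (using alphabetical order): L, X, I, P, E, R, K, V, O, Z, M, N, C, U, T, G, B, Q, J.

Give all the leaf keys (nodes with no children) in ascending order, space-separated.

L: root
X: right child of L (depth 1)
I: left child of L (depth 1)
P: left child of X (depth 2)
E: left child of I (depth 2)
R: right child of P (depth 3)
K: right child of I (depth 2)
V: right child of R (depth 4)
O: left child of P (depth 3)
Z: right child of X (depth 2)
M: left child of O (depth 4)
N: right child of M (depth 5)
C: left child of E (depth 3)
U: left child of V (depth 5)
T: left child of U (depth 6)
G: right child of E (depth 3)
B: left child of C (depth 4)
Q: left child of R (depth 4)
J: left child of K (depth 3)

B G J N Q T Z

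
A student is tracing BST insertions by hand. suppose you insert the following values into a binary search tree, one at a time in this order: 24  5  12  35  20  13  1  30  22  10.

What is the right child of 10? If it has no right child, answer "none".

24: root
5: left child of 24 (depth 1)
12: right child of 5 (depth 2)
35: right child of 24 (depth 1)
20: right child of 12 (depth 3)
13: left child of 20 (depth 4)
1: left child of 5 (depth 2)
30: left child of 35 (depth 2)
22: right child of 20 (depth 4)
10: left child of 12 (depth 3)

none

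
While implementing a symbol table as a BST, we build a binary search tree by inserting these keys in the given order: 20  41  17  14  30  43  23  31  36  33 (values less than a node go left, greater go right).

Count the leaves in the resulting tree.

Insert 20: tree is empty, so 20 becomes the root.
Insert 41: 41 > 20 → go right. Place as right child of 20.
Insert 17: 17 < 20 → go left. Place as left child of 20.
Insert 14: 14 < 20 → go left; 14 < 17 → go left. Place as left child of 17.
Insert 30: 30 > 20 → go right; 30 < 41 → go left. Place as left child of 41.
Insert 43: 43 > 20 → go right; 43 > 41 → go right. Place as right child of 41.
Insert 23: 23 > 20 → go right; 23 < 41 → go left; 23 < 30 → go left. Place as left child of 30.
Insert 31: 31 > 20 → go right; 31 < 41 → go left; 31 > 30 → go right. Place as right child of 30.
Insert 36: 36 > 20 → go right; 36 < 41 → go left; 36 > 30 → go right; 36 > 31 → go right. Place as right child of 31.
Insert 33: 33 > 20 → go right; 33 < 41 → go left; 33 > 30 → go right; 33 > 31 → go right; 33 < 36 → go left. Place as left child of 36.

Leaves: 14, 23, 33, 43 — 4 in total.

4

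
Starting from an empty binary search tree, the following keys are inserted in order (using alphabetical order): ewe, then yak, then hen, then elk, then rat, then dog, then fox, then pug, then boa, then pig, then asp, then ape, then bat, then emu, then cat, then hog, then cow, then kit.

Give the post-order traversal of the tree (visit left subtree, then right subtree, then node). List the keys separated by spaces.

Insert ewe: tree is empty, so ewe becomes the root.
Insert yak: yak > ewe → go right. Place as right child of ewe.
Insert hen: hen > ewe → go right; hen < yak → go left. Place as left child of yak.
Insert elk: elk < ewe → go left. Place as left child of ewe.
Insert rat: rat > ewe → go right; rat < yak → go left; rat > hen → go right. Place as right child of hen.
Insert dog: dog < ewe → go left; dog < elk → go left. Place as left child of elk.
Insert fox: fox > ewe → go right; fox < yak → go left; fox < hen → go left. Place as left child of hen.
Insert pug: pug > ewe → go right; pug < yak → go left; pug > hen → go right; pug < rat → go left. Place as left child of rat.
Insert boa: boa < ewe → go left; boa < elk → go left; boa < dog → go left. Place as left child of dog.
Insert pig: pig > ewe → go right; pig < yak → go left; pig > hen → go right; pig < rat → go left; pig < pug → go left. Place as left child of pug.
Insert asp: asp < ewe → go left; asp < elk → go left; asp < dog → go left; asp < boa → go left. Place as left child of boa.
Insert ape: ape < ewe → go left; ape < elk → go left; ape < dog → go left; ape < boa → go left; ape < asp → go left. Place as left child of asp.
Insert bat: bat < ewe → go left; bat < elk → go left; bat < dog → go left; bat < boa → go left; bat > asp → go right. Place as right child of asp.
Insert emu: emu < ewe → go left; emu > elk → go right. Place as right child of elk.
Insert cat: cat < ewe → go left; cat < elk → go left; cat < dog → go left; cat > boa → go right. Place as right child of boa.
Insert hog: hog > ewe → go right; hog < yak → go left; hog > hen → go right; hog < rat → go left; hog < pug → go left; hog < pig → go left. Place as left child of pig.
Insert cow: cow < ewe → go left; cow < elk → go left; cow < dog → go left; cow > boa → go right; cow > cat → go right. Place as right child of cat.
Insert kit: kit > ewe → go right; kit < yak → go left; kit > hen → go right; kit < rat → go left; kit < pug → go left; kit < pig → go left; kit > hog → go right. Place as right child of hog.

ape bat asp cow cat boa dog emu elk fox kit hog pig pug rat hen yak ewe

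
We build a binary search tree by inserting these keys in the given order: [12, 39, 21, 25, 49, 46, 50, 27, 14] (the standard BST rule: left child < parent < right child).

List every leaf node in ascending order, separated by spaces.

Insert 12: tree is empty, so 12 becomes the root.
Insert 39: 39 > 12 → go right. Place as right child of 12.
Insert 21: 21 > 12 → go right; 21 < 39 → go left. Place as left child of 39.
Insert 25: 25 > 12 → go right; 25 < 39 → go left; 25 > 21 → go right. Place as right child of 21.
Insert 49: 49 > 12 → go right; 49 > 39 → go right. Place as right child of 39.
Insert 46: 46 > 12 → go right; 46 > 39 → go right; 46 < 49 → go left. Place as left child of 49.
Insert 50: 50 > 12 → go right; 50 > 39 → go right; 50 > 49 → go right. Place as right child of 49.
Insert 27: 27 > 12 → go right; 27 < 39 → go left; 27 > 21 → go right; 27 > 25 → go right. Place as right child of 25.
Insert 14: 14 > 12 → go right; 14 < 39 → go left; 14 < 21 → go left. Place as left child of 21.

14 27 46 50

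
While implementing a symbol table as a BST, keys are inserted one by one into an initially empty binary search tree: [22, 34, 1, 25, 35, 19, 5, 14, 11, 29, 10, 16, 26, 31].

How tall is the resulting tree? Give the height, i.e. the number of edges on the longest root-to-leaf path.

22: root
34: right child of 22 (depth 1)
1: left child of 22 (depth 1)
25: left child of 34 (depth 2)
35: right child of 34 (depth 2)
19: right child of 1 (depth 2)
5: left child of 19 (depth 3)
14: right child of 5 (depth 4)
11: left child of 14 (depth 5)
29: right child of 25 (depth 3)
10: left child of 11 (depth 6)
16: right child of 14 (depth 5)
26: left child of 29 (depth 4)
31: right child of 29 (depth 4)

The deepest node is 10 at depth 6.

6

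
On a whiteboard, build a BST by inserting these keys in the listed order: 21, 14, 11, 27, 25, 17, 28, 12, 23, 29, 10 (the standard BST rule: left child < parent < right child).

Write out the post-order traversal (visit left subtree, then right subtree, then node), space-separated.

21: root
14: left child of 21 (depth 1)
11: left child of 14 (depth 2)
27: right child of 21 (depth 1)
25: left child of 27 (depth 2)
17: right child of 14 (depth 2)
28: right child of 27 (depth 2)
12: right child of 11 (depth 3)
23: left child of 25 (depth 3)
29: right child of 28 (depth 3)
10: left child of 11 (depth 3)

10 12 11 17 14 23 25 29 28 27 21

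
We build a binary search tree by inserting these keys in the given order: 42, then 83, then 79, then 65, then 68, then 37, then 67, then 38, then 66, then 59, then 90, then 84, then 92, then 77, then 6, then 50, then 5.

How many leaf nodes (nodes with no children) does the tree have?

Insert 42: tree is empty, so 42 becomes the root.
Insert 83: 83 > 42 → go right. Place as right child of 42.
Insert 79: 79 > 42 → go right; 79 < 83 → go left. Place as left child of 83.
Insert 65: 65 > 42 → go right; 65 < 83 → go left; 65 < 79 → go left. Place as left child of 79.
Insert 68: 68 > 42 → go right; 68 < 83 → go left; 68 < 79 → go left; 68 > 65 → go right. Place as right child of 65.
Insert 37: 37 < 42 → go left. Place as left child of 42.
Insert 67: 67 > 42 → go right; 67 < 83 → go left; 67 < 79 → go left; 67 > 65 → go right; 67 < 68 → go left. Place as left child of 68.
Insert 38: 38 < 42 → go left; 38 > 37 → go right. Place as right child of 37.
Insert 66: 66 > 42 → go right; 66 < 83 → go left; 66 < 79 → go left; 66 > 65 → go right; 66 < 68 → go left; 66 < 67 → go left. Place as left child of 67.
Insert 59: 59 > 42 → go right; 59 < 83 → go left; 59 < 79 → go left; 59 < 65 → go left. Place as left child of 65.
Insert 90: 90 > 42 → go right; 90 > 83 → go right. Place as right child of 83.
Insert 84: 84 > 42 → go right; 84 > 83 → go right; 84 < 90 → go left. Place as left child of 90.
Insert 92: 92 > 42 → go right; 92 > 83 → go right; 92 > 90 → go right. Place as right child of 90.
Insert 77: 77 > 42 → go right; 77 < 83 → go left; 77 < 79 → go left; 77 > 65 → go right; 77 > 68 → go right. Place as right child of 68.
Insert 6: 6 < 42 → go left; 6 < 37 → go left. Place as left child of 37.
Insert 50: 50 > 42 → go right; 50 < 83 → go left; 50 < 79 → go left; 50 < 65 → go left; 50 < 59 → go left. Place as left child of 59.
Insert 5: 5 < 42 → go left; 5 < 37 → go left; 5 < 6 → go left. Place as left child of 6.

Leaves: 5, 38, 50, 66, 77, 84, 92 — 7 in total.

7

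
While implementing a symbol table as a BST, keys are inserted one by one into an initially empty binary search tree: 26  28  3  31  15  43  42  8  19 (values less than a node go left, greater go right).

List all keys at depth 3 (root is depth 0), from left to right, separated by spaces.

Resulting structure (node: left, right):
  26: L=3, R=28
  28: L=–, R=31
  3: L=–, R=15
  31: L=–, R=43
  15: L=8, R=19
  43: L=42, R=–
  42: L=–, R=–
  8: L=–, R=–
  19: L=–, R=–

8 19 43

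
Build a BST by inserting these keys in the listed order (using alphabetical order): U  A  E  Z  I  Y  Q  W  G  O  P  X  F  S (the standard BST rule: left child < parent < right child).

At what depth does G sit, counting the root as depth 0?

4

Insert U: tree is empty, so U becomes the root.
Insert A: A < U → go left. Place as left child of U.
Insert E: E < U → go left; E > A → go right. Place as right child of A.
Insert Z: Z > U → go right. Place as right child of U.
Insert I: I < U → go left; I > A → go right; I > E → go right. Place as right child of E.
Insert Y: Y > U → go right; Y < Z → go left. Place as left child of Z.
Insert Q: Q < U → go left; Q > A → go right; Q > E → go right; Q > I → go right. Place as right child of I.
Insert W: W > U → go right; W < Z → go left; W < Y → go left. Place as left child of Y.
Insert G: G < U → go left; G > A → go right; G > E → go right; G < I → go left. Place as left child of I.
Insert O: O < U → go left; O > A → go right; O > E → go right; O > I → go right; O < Q → go left. Place as left child of Q.
Insert P: P < U → go left; P > A → go right; P > E → go right; P > I → go right; P < Q → go left; P > O → go right. Place as right child of O.
Insert X: X > U → go right; X < Z → go left; X < Y → go left; X > W → go right. Place as right child of W.
Insert F: F < U → go left; F > A → go right; F > E → go right; F < I → go left; F < G → go left. Place as left child of G.
Insert S: S < U → go left; S > A → go right; S > E → go right; S > I → go right; S > Q → go right. Place as right child of Q.

Path to G: U → A → E → I → G, which is 4 edges.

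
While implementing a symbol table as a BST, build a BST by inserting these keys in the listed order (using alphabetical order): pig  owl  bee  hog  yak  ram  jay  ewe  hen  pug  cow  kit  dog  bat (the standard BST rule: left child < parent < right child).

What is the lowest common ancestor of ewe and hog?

Insert pig: tree is empty, so pig becomes the root.
Insert owl: owl < pig → go left. Place as left child of pig.
Insert bee: bee < pig → go left; bee < owl → go left. Place as left child of owl.
Insert hog: hog < pig → go left; hog < owl → go left; hog > bee → go right. Place as right child of bee.
Insert yak: yak > pig → go right. Place as right child of pig.
Insert ram: ram > pig → go right; ram < yak → go left. Place as left child of yak.
Insert jay: jay < pig → go left; jay < owl → go left; jay > bee → go right; jay > hog → go right. Place as right child of hog.
Insert ewe: ewe < pig → go left; ewe < owl → go left; ewe > bee → go right; ewe < hog → go left. Place as left child of hog.
Insert hen: hen < pig → go left; hen < owl → go left; hen > bee → go right; hen < hog → go left; hen > ewe → go right. Place as right child of ewe.
Insert pug: pug > pig → go right; pug < yak → go left; pug < ram → go left. Place as left child of ram.
Insert cow: cow < pig → go left; cow < owl → go left; cow > bee → go right; cow < hog → go left; cow < ewe → go left. Place as left child of ewe.
Insert kit: kit < pig → go left; kit < owl → go left; kit > bee → go right; kit > hog → go right; kit > jay → go right. Place as right child of jay.
Insert dog: dog < pig → go left; dog < owl → go left; dog > bee → go right; dog < hog → go left; dog < ewe → go left; dog > cow → go right. Place as right child of cow.
Insert bat: bat < pig → go left; bat < owl → go left; bat < bee → go left. Place as left child of bee.

Path to ewe: pig → owl → bee → hog → ewe
Path to hog: pig → owl → bee → hog
hog lies on both paths and is an ancestor of the other node.

hog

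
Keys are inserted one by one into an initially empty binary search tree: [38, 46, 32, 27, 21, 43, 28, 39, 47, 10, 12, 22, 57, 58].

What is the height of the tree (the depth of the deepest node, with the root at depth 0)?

5

38: root
46: right child of 38 (depth 1)
32: left child of 38 (depth 1)
27: left child of 32 (depth 2)
21: left child of 27 (depth 3)
43: left child of 46 (depth 2)
28: right child of 27 (depth 3)
39: left child of 43 (depth 3)
47: right child of 46 (depth 2)
10: left child of 21 (depth 4)
12: right child of 10 (depth 5)
22: right child of 21 (depth 4)
57: right child of 47 (depth 3)
58: right child of 57 (depth 4)

The deepest node is 12 at depth 5.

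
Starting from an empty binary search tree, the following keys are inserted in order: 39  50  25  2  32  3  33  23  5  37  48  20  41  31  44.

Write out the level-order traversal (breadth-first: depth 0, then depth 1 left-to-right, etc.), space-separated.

39 25 50 2 32 48 3 31 33 41 23 37 44 5 20

Insert 39: tree is empty, so 39 becomes the root.
Insert 50: 50 > 39 → go right. Place as right child of 39.
Insert 25: 25 < 39 → go left. Place as left child of 39.
Insert 2: 2 < 39 → go left; 2 < 25 → go left. Place as left child of 25.
Insert 32: 32 < 39 → go left; 32 > 25 → go right. Place as right child of 25.
Insert 3: 3 < 39 → go left; 3 < 25 → go left; 3 > 2 → go right. Place as right child of 2.
Insert 33: 33 < 39 → go left; 33 > 25 → go right; 33 > 32 → go right. Place as right child of 32.
Insert 23: 23 < 39 → go left; 23 < 25 → go left; 23 > 2 → go right; 23 > 3 → go right. Place as right child of 3.
Insert 5: 5 < 39 → go left; 5 < 25 → go left; 5 > 2 → go right; 5 > 3 → go right; 5 < 23 → go left. Place as left child of 23.
Insert 37: 37 < 39 → go left; 37 > 25 → go right; 37 > 32 → go right; 37 > 33 → go right. Place as right child of 33.
Insert 48: 48 > 39 → go right; 48 < 50 → go left. Place as left child of 50.
Insert 20: 20 < 39 → go left; 20 < 25 → go left; 20 > 2 → go right; 20 > 3 → go right; 20 < 23 → go left; 20 > 5 → go right. Place as right child of 5.
Insert 41: 41 > 39 → go right; 41 < 50 → go left; 41 < 48 → go left. Place as left child of 48.
Insert 31: 31 < 39 → go left; 31 > 25 → go right; 31 < 32 → go left. Place as left child of 32.
Insert 44: 44 > 39 → go right; 44 < 50 → go left; 44 < 48 → go left; 44 > 41 → go right. Place as right child of 41.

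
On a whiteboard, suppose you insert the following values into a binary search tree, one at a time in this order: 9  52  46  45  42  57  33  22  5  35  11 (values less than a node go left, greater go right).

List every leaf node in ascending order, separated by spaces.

5 11 35 57

9: root
52: right child of 9 (depth 1)
46: left child of 52 (depth 2)
45: left child of 46 (depth 3)
42: left child of 45 (depth 4)
57: right child of 52 (depth 2)
33: left child of 42 (depth 5)
22: left child of 33 (depth 6)
5: left child of 9 (depth 1)
35: right child of 33 (depth 6)
11: left child of 22 (depth 7)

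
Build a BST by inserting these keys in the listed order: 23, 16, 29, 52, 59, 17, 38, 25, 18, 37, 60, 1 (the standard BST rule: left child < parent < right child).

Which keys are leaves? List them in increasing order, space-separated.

1 18 25 37 60

Resulting structure (node: left, right):
  23: L=16, R=29
  16: L=1, R=17
  29: L=25, R=52
  52: L=38, R=59
  59: L=–, R=60
  17: L=–, R=18
  38: L=37, R=–
  25: L=–, R=–
  18: L=–, R=–
  37: L=–, R=–
  60: L=–, R=–
  1: L=–, R=–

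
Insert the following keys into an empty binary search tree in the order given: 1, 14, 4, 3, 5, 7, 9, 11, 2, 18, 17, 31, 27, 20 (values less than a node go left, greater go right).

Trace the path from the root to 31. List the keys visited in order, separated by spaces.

Insert 1: tree is empty, so 1 becomes the root.
Insert 14: 14 > 1 → go right. Place as right child of 1.
Insert 4: 4 > 1 → go right; 4 < 14 → go left. Place as left child of 14.
Insert 3: 3 > 1 → go right; 3 < 14 → go left; 3 < 4 → go left. Place as left child of 4.
Insert 5: 5 > 1 → go right; 5 < 14 → go left; 5 > 4 → go right. Place as right child of 4.
Insert 7: 7 > 1 → go right; 7 < 14 → go left; 7 > 4 → go right; 7 > 5 → go right. Place as right child of 5.
Insert 9: 9 > 1 → go right; 9 < 14 → go left; 9 > 4 → go right; 9 > 5 → go right; 9 > 7 → go right. Place as right child of 7.
Insert 11: 11 > 1 → go right; 11 < 14 → go left; 11 > 4 → go right; 11 > 5 → go right; 11 > 7 → go right; 11 > 9 → go right. Place as right child of 9.
Insert 2: 2 > 1 → go right; 2 < 14 → go left; 2 < 4 → go left; 2 < 3 → go left. Place as left child of 3.
Insert 18: 18 > 1 → go right; 18 > 14 → go right. Place as right child of 14.
Insert 17: 17 > 1 → go right; 17 > 14 → go right; 17 < 18 → go left. Place as left child of 18.
Insert 31: 31 > 1 → go right; 31 > 14 → go right; 31 > 18 → go right. Place as right child of 18.
Insert 27: 27 > 1 → go right; 27 > 14 → go right; 27 > 18 → go right; 27 < 31 → go left. Place as left child of 31.
Insert 20: 20 > 1 → go right; 20 > 14 → go right; 20 > 18 → go right; 20 < 31 → go left; 20 < 27 → go left. Place as left child of 27.

1 14 18 31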